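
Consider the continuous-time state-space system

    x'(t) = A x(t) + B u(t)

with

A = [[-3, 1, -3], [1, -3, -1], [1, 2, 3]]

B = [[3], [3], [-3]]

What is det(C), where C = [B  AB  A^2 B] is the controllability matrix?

54

AB = [[3], [-3], [0]]
A^2B = [[-12], [12], [-3]]
Controllability matrix C = [B  AB  A^2B] = [[3, 3, -12], [3, -3, 12], [-3, 0, -3]]
Expanding along the first row, det(C) = 3·((-3)·(-3) - 12·0) - 3·(3·(-3) - 12·(-3)) + (-12)·(3·0 - (-3)·(-3)) = 3·9 - 3·27 + (-12)·(-9) = 54
Since det(C) ≠ 0, rank(C) = 3 and the system is completely controllable.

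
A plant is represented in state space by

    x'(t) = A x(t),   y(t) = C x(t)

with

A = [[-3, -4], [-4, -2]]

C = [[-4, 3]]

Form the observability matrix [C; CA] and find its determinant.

CA = [[0, 10]]
Observability matrix O = [C; CA] = [[-4, 3], [0, 10]]
det(O) = (-4)·10 - 3·0 = -40 - 0 = -40
Since det(O) ≠ 0, rank(O) = 2 and the system is completely observable.

-40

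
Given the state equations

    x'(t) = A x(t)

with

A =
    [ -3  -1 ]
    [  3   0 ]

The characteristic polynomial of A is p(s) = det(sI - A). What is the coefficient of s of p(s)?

3

For a 2×2 matrix, det(sI - A) = s^2 - (tr A)s + det A.
tr A = -3, det A = 3.
So p(s) = s^2 + 3s + 3.
The coefficient of s is 3.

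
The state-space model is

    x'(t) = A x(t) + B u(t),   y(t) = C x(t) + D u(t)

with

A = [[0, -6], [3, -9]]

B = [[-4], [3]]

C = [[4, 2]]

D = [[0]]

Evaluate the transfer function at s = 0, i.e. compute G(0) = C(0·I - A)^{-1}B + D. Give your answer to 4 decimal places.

G(0) = C(-A)^{-1}B + D = -C A^{-1} B + D.
det A = 18, so A^{-1} = (1/18)·adj(A) = [[-1/2, 1/3], [-1/6, 0]]
A^{-1} B = [3, 2/3]^T
C A^{-1} B = 40/3
G(0) = D - C A^{-1} B = 0 - (40/3) = -40/3 ≈ -13.3333

-13.3333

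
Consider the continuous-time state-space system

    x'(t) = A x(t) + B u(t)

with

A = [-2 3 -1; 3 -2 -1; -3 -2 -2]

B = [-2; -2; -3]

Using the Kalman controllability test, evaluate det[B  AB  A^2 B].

0

AB = [[1], [1], [16]]
A^2B = [[-15], [-15], [-37]]
Controllability matrix C = [B  AB  A^2B] = [[-2, 1, -15], [-2, 1, -15], [-3, 16, -37]]
Expanding along the first row, det(C) = (-2)·(1·(-37) - (-15)·16) - 1·((-2)·(-37) - (-15)·(-3)) + (-15)·((-2)·16 - 1·(-3)) = (-2)·203 - 1·29 + (-15)·(-29) = 0
Since det(C) = 0, rank(C) < 3 and the system is not completely controllable.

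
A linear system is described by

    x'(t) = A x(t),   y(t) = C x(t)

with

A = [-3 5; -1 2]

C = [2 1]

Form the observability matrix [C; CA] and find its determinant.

CA = [[-7, 12]]
Observability matrix O = [C; CA] = [[2, 1], [-7, 12]]
det(O) = 2·12 - 1·(-7) = 24 - (-7) = 31
Since det(O) ≠ 0, rank(O) = 2 and the system is completely observable.

31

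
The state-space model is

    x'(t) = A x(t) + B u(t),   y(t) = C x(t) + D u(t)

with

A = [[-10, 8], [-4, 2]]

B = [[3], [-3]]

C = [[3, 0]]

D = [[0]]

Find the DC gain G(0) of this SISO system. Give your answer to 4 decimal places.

-7.5000

G(0) = C(-A)^{-1}B + D = -C A^{-1} B + D.
det A = 12, so A^{-1} = (1/12)·adj(A) = [[1/6, -2/3], [1/3, -5/6]]
A^{-1} B = [5/2, 7/2]^T
C A^{-1} B = 15/2
G(0) = D - C A^{-1} B = 0 - (15/2) = -15/2 ≈ -7.5000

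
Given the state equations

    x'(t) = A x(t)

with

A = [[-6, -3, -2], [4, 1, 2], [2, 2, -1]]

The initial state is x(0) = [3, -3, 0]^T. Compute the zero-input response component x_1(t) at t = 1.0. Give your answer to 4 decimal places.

det(sI - A) = s^3 - (tr A)s^2 + (M11 + M22 + M33)s - det A, where Mii is the 2×2 principal minor of A obtained by deleting row i and column i.
tr A = (-6) + 1 + (-1) = -6; M11 = 1·(-1) - 2·2 = -1 - 4 = -5; M22 = (-6)·(-1) - (-2)·2 = 6 - (-4) = 10; M33 = (-6)·1 - (-3)·4 = -6 - (-12) = 6; sum of minors = 11.
det A = (-6)·(1·(-1) - 2·2) - (-3)·(4·(-1) - 2·2) + (-2)·(4·2 - 1·2) = (-6)·(-5) - (-3)·(-8) + (-2)·6 = -6.
So p(s) = det(sI - A) = s^3 + 6s^2 + 11s + 6.
Rational-root test: any integer root divides 6. Testing small divisors, s = -1 works: p(-1) = -1 + 6 + (-11) + 6 = 0, so (s + 1) is a factor.
Dividing, p(s) = (s + 1)(s^2 + 5s + 6).
Factor s^2 + 5s + 6: two numbers with sum -5 and product 6 are -2 and -3, so s^2 + 5s + 6 = (s + 2)(s + 3).
Hence p(s) = (s + 1) (s + 2) (s + 3), with roots -3, -2, -1.
The eigenvalues -3, -2, -1 are distinct and real, so A is diagonalisable and x(t) = e^{At} x(0) = V diag(e^{λ_i t}) V^{-1} x(0), where the columns of V are the eigenvectors.
λ = -3: A - (-3)I = [[-3, -3, -2], [4, 4, 2], [2, 2, 2]]. v must be orthogonal to every row; (row 1) × (row 2) = [2, -2, 0], so take v_1 = [1, -1, 0]^T.
λ = -2: A - (-2)I = [[-4, -3, -2], [4, 3, 2], [2, 2, 1]]. v must be orthogonal to every row; (row 1) × (row 3) = [1, 0, -2], so take v_2 = [1, 0, -2]^T.
λ = -1: A - (-1)I = [[-5, -3, -2], [4, 2, 2], [2, 2, 0]]. v must be orthogonal to every row; (row 1) × (row 2) = [-2, 2, 2], so take v_3 = [-1, 1, 1]^T.
V = [v_1 v_2 v_3] = [[1, 1, -1], [-1, 0, 1], [0, -2, 1]] has det V = 1, so V^{-1} = adj(V)/det V = [[2, 1, 1], [1, 1, 0], [2, 2, 1]].
Modal coordinates z(0) = V^{-1} x(0): 2·3 + 1·(-3) + 1·0 = 3; 1·3 + 1·(-3) + 0·0 = 0; 2·3 + 2·(-3) + 1·0 = 0; so z(0) = [3, 0, 0]^T.
x_1(t) = Σ_i (v_i)_1 · z_i(0) · e^{λ_i t} (row 1 of V times the modal terms).
x_1(1.0) = 1·3·e^{-3·1.0} + 1·0·e^{-2·1.0} + (-1)·0·e^{-1·1.0} = 3·0.049787 + 0·0.135335 + 0·0.367879 = 0.1494.

0.1494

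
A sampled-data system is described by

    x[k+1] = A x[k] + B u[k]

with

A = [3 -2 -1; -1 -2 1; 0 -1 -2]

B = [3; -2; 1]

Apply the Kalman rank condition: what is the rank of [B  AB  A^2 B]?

3

AB = [[12], [2], [0]]
A^2B = [[32], [-16], [-2]]
Controllability matrix C = [B  AB  A^2B] = [[3, 12, 32], [-2, 2, -16], [1, 0, -2]]
det(C) = 3·(2·(-2) - (-16)·0) - 12·((-2)·(-2) - (-16)·1) + 32·((-2)·0 - 2·1) = 3·(-4) - 12·20 + 32·(-2) = -316 ≠ 0, so rank(C) = 3.
rank(C) = 3 = n, so the pair (A, B) is completely controllable.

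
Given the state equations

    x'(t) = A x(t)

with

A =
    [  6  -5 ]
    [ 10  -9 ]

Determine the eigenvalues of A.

-4, 1

det(sI - A) = s^2 - (tr A)s + det A, with tr A = 6 + (-9) = -3 and det A = 6·(-9) - (-5)·10 = -54 - (-50) = -4.
So p(s) = det(sI - A) = s^2 + 3s - 4.
Factor s^2 + 3s - 4: two numbers with sum -3 and product -4 are 1 and -4, so s^2 + 3s - 4 = (s - 1)(s + 4).
Hence p(s) = (s - 1) (s + 4), with roots -4, 1.
At least one eigenvalue has non-negative real part, so the system is not asymptotically stable.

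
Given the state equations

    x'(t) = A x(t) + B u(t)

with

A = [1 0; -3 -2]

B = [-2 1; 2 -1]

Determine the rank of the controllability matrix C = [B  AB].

AB = [[-2, 1], [2, -1]]
Controllability matrix C = [B  AB] = [[-2, 1, -2, 1], [2, -1, 2, -1]]
Every column of C is a scalar multiple of column 1 = [-2, 2] (multipliers 1, -1/2, 1, -1/2), so the columns span a one-dimensional space.
C ≠ 0, hence rank(C) = 1.
rank(C) = 1 < n = 2, so the pair (A, B) is not completely controllable.

1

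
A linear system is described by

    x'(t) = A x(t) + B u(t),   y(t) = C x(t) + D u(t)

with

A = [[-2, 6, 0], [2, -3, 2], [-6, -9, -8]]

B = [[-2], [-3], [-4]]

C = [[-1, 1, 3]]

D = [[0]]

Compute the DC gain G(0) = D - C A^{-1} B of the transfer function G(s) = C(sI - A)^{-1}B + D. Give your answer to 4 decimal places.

16.3000

G(0) = C(-A)^{-1}B + D = -C A^{-1} B + D.
det A = -60, so A^{-1} = (1/-60)·adj(A) = [[-7/10, -4/5, -1/5], [-1/15, -4/15, -1/15], [3/5, 9/10, 1/10]]
A^{-1} B = [23/5, 6/5, -43/10]^T
C A^{-1} B = -163/10
G(0) = D - C A^{-1} B = 0 - (-163/10) = 163/10 ≈ 16.3000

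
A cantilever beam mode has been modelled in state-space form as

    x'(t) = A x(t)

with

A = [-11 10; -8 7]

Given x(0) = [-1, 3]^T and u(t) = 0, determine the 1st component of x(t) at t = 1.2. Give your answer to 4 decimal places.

5.1762

det(sI - A) = s^2 - (tr A)s + det A, with tr A = (-11) + 7 = -4 and det A = (-11)·7 - 10·(-8) = -77 - (-80) = 3.
So p(s) = det(sI - A) = s^2 + 4s + 3.
Factor s^2 + 4s + 3: two numbers with sum -4 and product 3 are -1 and -3, so s^2 + 4s + 3 = (s + 1)(s + 3).
Hence p(s) = (s + 1) (s + 3), with roots -3, -1.
The eigenvalues -3, -1 are distinct and real, so A is diagonalisable and x(t) = e^{At} x(0) = V diag(e^{λ_i t}) V^{-1} x(0), where the columns of V are the eigenvectors.
λ = -3: A - (-3)I = [[-8, 10], [-8, 10]]. Row 1 gives (-8)·v1 + 10·v2 = 0, so take v_1 = [-5, -4]^T.
λ = -1: A - (-1)I = [[-10, 10], [-8, 8]]. Row 1 gives (-10)·v1 + 10·v2 = 0, so take v_2 = [1, 1]^T.
V = [v_1 v_2] = [[-5, 1], [-4, 1]] has det V = -1, so V^{-1} = adj(V)/det V = [[-1, 1], [-4, 5]].
Modal coordinates z(0) = V^{-1} x(0): (-1)·(-1) + 1·3 = 4; (-4)·(-1) + 5·3 = 19; so z(0) = [4, 19]^T.
x_1(t) = Σ_i (v_i)_1 · z_i(0) · e^{λ_i t} (row 1 of V times the modal terms).
x_1(1.2) = (-5)·4·e^{-3·1.2} + 1·19·e^{-1·1.2} = (-20)·0.027324 + 19·0.301194 = 5.1762.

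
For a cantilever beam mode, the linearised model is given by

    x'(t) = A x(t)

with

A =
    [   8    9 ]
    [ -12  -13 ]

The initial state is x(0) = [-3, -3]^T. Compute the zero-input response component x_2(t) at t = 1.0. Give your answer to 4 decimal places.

7.2859

det(sI - A) = s^2 - (tr A)s + det A, with tr A = 8 + (-13) = -5 and det A = 8·(-13) - 9·(-12) = -104 - (-108) = 4.
So p(s) = det(sI - A) = s^2 + 5s + 4.
Factor s^2 + 5s + 4: two numbers with sum -5 and product 4 are -1 and -4, so s^2 + 5s + 4 = (s + 1)(s + 4).
Hence p(s) = (s + 1) (s + 4), with roots -4, -1.
The eigenvalues -4, -1 are distinct and real, so A is diagonalisable and x(t) = e^{At} x(0) = V diag(e^{λ_i t}) V^{-1} x(0), where the columns of V are the eigenvectors.
λ = -4: A - (-4)I = [[12, 9], [-12, -9]]. Row 1 gives 12·v1 + 9·v2 = 0, so take v_1 = [-3, 4]^T.
λ = -1: A - (-1)I = [[9, 9], [-12, -12]]. Row 1 gives 9·v1 + 9·v2 = 0, so take v_2 = [1, -1]^T.
V = [v_1 v_2] = [[-3, 1], [4, -1]] has det V = -1, so V^{-1} = adj(V)/det V = [[1, 1], [4, 3]].
Modal coordinates z(0) = V^{-1} x(0): 1·(-3) + 1·(-3) = -6; 4·(-3) + 3·(-3) = -21; so z(0) = [-6, -21]^T.
x_2(t) = Σ_i (v_i)_2 · z_i(0) · e^{λ_i t} (row 2 of V times the modal terms).
x_2(1.0) = 4·(-6)·e^{-4·1.0} + (-1)·(-21)·e^{-1·1.0} = (-24)·0.018316 + 21·0.367879 = 7.2859.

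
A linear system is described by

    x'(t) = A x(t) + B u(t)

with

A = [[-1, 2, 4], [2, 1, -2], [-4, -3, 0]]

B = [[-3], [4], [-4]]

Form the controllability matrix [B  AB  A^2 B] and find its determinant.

332

AB = [[-5], [6], [0]]
A^2B = [[17], [-4], [2]]
Controllability matrix C = [B  AB  A^2B] = [[-3, -5, 17], [4, 6, -4], [-4, 0, 2]]
Expanding along the first row, det(C) = (-3)·(6·2 - (-4)·0) - (-5)·(4·2 - (-4)·(-4)) + 17·(4·0 - 6·(-4)) = (-3)·12 - (-5)·(-8) + 17·24 = 332
Since det(C) ≠ 0, rank(C) = 3 and the system is completely controllable.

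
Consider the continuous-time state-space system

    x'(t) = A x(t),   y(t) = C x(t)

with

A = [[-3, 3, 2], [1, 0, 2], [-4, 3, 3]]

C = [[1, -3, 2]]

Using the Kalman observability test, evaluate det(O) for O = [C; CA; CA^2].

CA = [[-14, 9, 2]]
CA^2 = [[43, -36, -4]]
Observability matrix O = [C; CA; CA^2] = [[1, -3, 2], [-14, 9, 2], [43, -36, -4]]
Expanding along the first row, det(O) = 1·(9·(-4) - 2·(-36)) - (-3)·((-14)·(-4) - 2·43) + 2·((-14)·(-36) - 9·43) = 1·36 - (-3)·(-30) + 2·117 = 180
Since det(O) ≠ 0, rank(O) = 3 and the system is completely observable.

180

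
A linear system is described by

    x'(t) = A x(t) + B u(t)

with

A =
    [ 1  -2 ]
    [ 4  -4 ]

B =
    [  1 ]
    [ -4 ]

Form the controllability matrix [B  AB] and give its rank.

2

AB = [[9], [20]]
Controllability matrix C = [B  AB] = [[1, 9], [-4, 20]]
det(C) = 1·20 - 9·(-4) = 20 - (-36) = 56 ≠ 0, so rank(C) = 2.
rank(C) = 2 = n, so the pair (A, B) is completely controllable.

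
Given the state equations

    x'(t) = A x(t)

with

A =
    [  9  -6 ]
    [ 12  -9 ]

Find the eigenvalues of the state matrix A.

-3, 3

det(sI - A) = s^2 - (tr A)s + det A, with tr A = 9 + (-9) = 0 and det A = 9·(-9) - (-6)·12 = -81 - (-72) = -9.
So p(s) = det(sI - A) = s^2 - 9.
Factor s^2 - 9: two numbers with sum 0 and product -9 are 3 and -3, so s^2 - 9 = (s - 3)(s + 3).
Hence p(s) = (s - 3) (s + 3), with roots -3, 3.
At least one eigenvalue has non-negative real part, so the system is not asymptotically stable.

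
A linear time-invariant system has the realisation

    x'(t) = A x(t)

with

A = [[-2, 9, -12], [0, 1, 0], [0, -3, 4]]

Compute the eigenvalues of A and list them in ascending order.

-2, 1, 4

det(sI - A) = s^3 - (tr A)s^2 + (M11 + M22 + M33)s - det A, where Mii is the 2×2 principal minor of A obtained by deleting row i and column i.
tr A = (-2) + 1 + 4 = 3; M11 = 1·4 - 0·(-3) = 4 - 0 = 4; M22 = (-2)·4 - (-12)·0 = -8 - 0 = -8; M33 = (-2)·1 - 9·0 = -2 - 0 = -2; sum of minors = -6.
det A = (-2)·(1·4 - 0·(-3)) - 9·(0·4 - 0·0) + (-12)·(0·(-3) - 1·0) = (-2)·4 - 9·0 + (-12)·0 = -8.
So p(s) = det(sI - A) = s^3 - 3s^2 - 6s + 8.
Rational-root test: any integer root divides 8. Testing small divisors, s = 1 works: p(1) = 1 + (-3) + (-6) + 8 = 0, so (s - 1) is a factor.
Dividing, p(s) = (s - 1)(s^2 - 2s - 8).
Factor s^2 - 2s - 8: two numbers with sum 2 and product -8 are 4 and -2, so s^2 - 2s - 8 = (s - 4)(s + 2).
Hence p(s) = (s - 4) (s - 1) (s + 2), with roots -2, 1, 4.
At least one eigenvalue has non-negative real part, so the system is not asymptotically stable.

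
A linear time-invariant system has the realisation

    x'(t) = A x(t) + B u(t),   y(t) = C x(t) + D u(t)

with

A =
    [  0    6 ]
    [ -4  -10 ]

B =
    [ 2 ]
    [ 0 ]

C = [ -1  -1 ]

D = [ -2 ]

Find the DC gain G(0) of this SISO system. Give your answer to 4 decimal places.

G(0) = C(-A)^{-1}B + D = -C A^{-1} B + D.
det A = 24, so A^{-1} = (1/24)·adj(A) = [[-5/12, -1/4], [1/6, 0]]
A^{-1} B = [-5/6, 1/3]^T
C A^{-1} B = 1/2
G(0) = D - C A^{-1} B = -2 - (1/2) = -5/2 ≈ -2.5000

-2.5000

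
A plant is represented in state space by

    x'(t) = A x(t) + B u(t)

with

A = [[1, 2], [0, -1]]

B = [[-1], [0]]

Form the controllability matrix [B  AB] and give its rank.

AB = [[-1], [0]]
Controllability matrix C = [B  AB] = [[-1, -1], [0, 0]]
Every column of C is a scalar multiple of column 1 = [-1, 0] (multipliers 1, 1), so the columns span a one-dimensional space.
C ≠ 0, hence rank(C) = 1.
rank(C) = 1 < n = 2, so the pair (A, B) is not completely controllable.

1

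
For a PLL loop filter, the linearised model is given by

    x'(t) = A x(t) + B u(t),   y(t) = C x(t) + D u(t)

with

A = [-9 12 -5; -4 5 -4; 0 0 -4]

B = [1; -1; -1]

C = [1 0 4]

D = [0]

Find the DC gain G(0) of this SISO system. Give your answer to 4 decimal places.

G(0) = C(-A)^{-1}B + D = -C A^{-1} B + D.
det A = -12, so A^{-1} = (1/-12)·adj(A) = [[5/3, -4, 23/12], [4/3, -3, 4/3], [0, 0, -1/4]]
A^{-1} B = [15/4, 3, 1/4]^T
C A^{-1} B = 19/4
G(0) = D - C A^{-1} B = 0 - (19/4) = -19/4 ≈ -4.7500

-4.7500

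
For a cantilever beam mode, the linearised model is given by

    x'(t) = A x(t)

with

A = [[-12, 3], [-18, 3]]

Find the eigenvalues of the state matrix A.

-6, -3

det(sI - A) = s^2 - (tr A)s + det A, with tr A = (-12) + 3 = -9 and det A = (-12)·3 - 3·(-18) = -36 - (-54) = 18.
So p(s) = det(sI - A) = s^2 + 9s + 18.
Factor s^2 + 9s + 18: two numbers with sum -9 and product 18 are -3 and -6, so s^2 + 9s + 18 = (s + 3)(s + 6).
Hence p(s) = (s + 3) (s + 6), with roots -6, -3.
All eigenvalues have negative real part, so the system is asymptotically stable.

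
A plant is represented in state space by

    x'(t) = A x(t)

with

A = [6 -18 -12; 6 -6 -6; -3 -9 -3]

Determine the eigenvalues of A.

-6, 0, 3

det(sI - A) = s^3 - (tr A)s^2 + (M11 + M22 + M33)s - det A, where Mii is the 2×2 principal minor of A obtained by deleting row i and column i.
tr A = 6 + (-6) + (-3) = -3; M11 = (-6)·(-3) - (-6)·(-9) = 18 - 54 = -36; M22 = 6·(-3) - (-12)·(-3) = -18 - 36 = -54; M33 = 6·(-6) - (-18)·6 = -36 - (-108) = 72; sum of minors = -18.
det A = 6·((-6)·(-3) - (-6)·(-9)) - (-18)·(6·(-3) - (-6)·(-3)) + (-12)·(6·(-9) - (-6)·(-3)) = 6·(-36) - (-18)·(-36) + (-12)·(-72) = 0.
So p(s) = det(sI - A) = s^3 + 3s^2 - 18s.
The constant term is 0, so p(s) = s(s^2 + 3s - 18).
Factor s^2 + 3s - 18: two numbers with sum -3 and product -18 are 3 and -6, so s^2 + 3s - 18 = (s - 3)(s + 6).
Hence p(s) = s (s - 3) (s + 6), with roots -6, 0, 3.
At least one eigenvalue has non-negative real part, so the system is not asymptotically stable.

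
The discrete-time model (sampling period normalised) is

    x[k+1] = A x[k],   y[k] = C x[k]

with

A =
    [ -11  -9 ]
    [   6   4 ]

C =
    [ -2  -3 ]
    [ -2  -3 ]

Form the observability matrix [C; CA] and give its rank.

CA = [[4, 6], [4, 6]]
Observability matrix O = [C; CA] = [[-2, -3], [-2, -3], [4, 6], [4, 6]]
Every row of O is a scalar multiple of row 1 = [-2, -3] (multipliers 1, 1, -2, -2), so the rows span a one-dimensional space.
O ≠ 0, hence rank(O) = 1.
rank(O) = 1 < n = 2, so the pair (A, C) is not completely observable.

1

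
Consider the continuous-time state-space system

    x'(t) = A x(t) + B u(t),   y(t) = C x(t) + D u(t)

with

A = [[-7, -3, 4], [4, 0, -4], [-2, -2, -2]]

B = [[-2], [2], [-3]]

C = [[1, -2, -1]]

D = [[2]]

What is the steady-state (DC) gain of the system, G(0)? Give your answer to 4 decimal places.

-2.5000

G(0) = C(-A)^{-1}B + D = -C A^{-1} B + D.
det A = -24, so A^{-1} = (1/-24)·adj(A) = [[1/3, 7/12, -1/2], [-2/3, -11/12, 1/2], [1/3, 1/3, -1/2]]
A^{-1} B = [2, -2, 3/2]^T
C A^{-1} B = 9/2
G(0) = D - C A^{-1} B = 2 - (9/2) = -5/2 ≈ -2.5000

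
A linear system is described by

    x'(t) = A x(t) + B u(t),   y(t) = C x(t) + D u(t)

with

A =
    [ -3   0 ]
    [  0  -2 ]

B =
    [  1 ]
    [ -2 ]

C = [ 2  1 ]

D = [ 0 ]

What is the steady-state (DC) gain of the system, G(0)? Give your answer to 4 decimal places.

G(0) = C(-A)^{-1}B + D = -C A^{-1} B + D.
det A = 6, so A^{-1} = (1/6)·adj(A) = [[-1/3, 0], [0, -1/2]]
A^{-1} B = [-1/3, 1]^T
C A^{-1} B = 1/3
G(0) = D - C A^{-1} B = 0 - (1/3) = -1/3 ≈ -0.3333

-0.3333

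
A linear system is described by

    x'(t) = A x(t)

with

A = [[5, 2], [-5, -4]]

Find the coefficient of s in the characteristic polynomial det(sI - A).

-1

For a 2×2 matrix, det(sI - A) = s^2 - (tr A)s + det A.
tr A = 1, det A = -10.
So p(s) = s^2 - s - 10.
The coefficient of s is -1.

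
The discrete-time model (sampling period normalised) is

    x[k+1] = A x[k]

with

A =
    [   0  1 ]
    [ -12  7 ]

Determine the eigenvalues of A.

det(zI - A) = z^2 - (tr A)z + det A, with tr A = 0 + 7 = 7 and det A = 0·7 - 1·(-12) = 0 - (-12) = 12.
So p(z) = det(zI - A) = z^2 - 7z + 12.
Factor z^2 - 7z + 12: two numbers with sum 7 and product 12 are 4 and 3, so z^2 - 7z + 12 = (z - 4)(z - 3).
Hence p(z) = (z - 4) (z - 3), with roots 3, 4.

3, 4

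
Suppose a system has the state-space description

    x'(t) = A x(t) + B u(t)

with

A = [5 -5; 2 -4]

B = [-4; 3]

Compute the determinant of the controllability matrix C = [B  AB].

185

AB = [[-35], [-20]]
Controllability matrix C = [B  AB] = [[-4, -35], [3, -20]]
det(C) = (-4)·(-20) - (-35)·3 = 80 - (-105) = 185
Since det(C) ≠ 0, rank(C) = 2 and the system is completely controllable.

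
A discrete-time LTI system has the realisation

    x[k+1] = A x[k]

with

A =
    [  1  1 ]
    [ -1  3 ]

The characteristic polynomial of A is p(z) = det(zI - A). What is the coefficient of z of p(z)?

-4

For a 2×2 matrix, det(zI - A) = z^2 - (tr A)z + det A.
tr A = 4, det A = 4.
So p(z) = z^2 - 4z + 4.
The coefficient of z is -4.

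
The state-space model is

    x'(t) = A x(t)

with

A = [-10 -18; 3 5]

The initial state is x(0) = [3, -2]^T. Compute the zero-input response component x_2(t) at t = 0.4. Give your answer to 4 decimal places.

-1.8091

det(sI - A) = s^2 - (tr A)s + det A, with tr A = (-10) + 5 = -5 and det A = (-10)·5 - (-18)·3 = -50 - (-54) = 4.
So p(s) = det(sI - A) = s^2 + 5s + 4.
Factor s^2 + 5s + 4: two numbers with sum -5 and product 4 are -1 and -4, so s^2 + 5s + 4 = (s + 1)(s + 4).
Hence p(s) = (s + 1) (s + 4), with roots -4, -1.
The eigenvalues -4, -1 are distinct and real, so A is diagonalisable and x(t) = e^{At} x(0) = V diag(e^{λ_i t}) V^{-1} x(0), where the columns of V are the eigenvectors.
λ = -4: A - (-4)I = [[-6, -18], [3, 9]]. Row 1 gives (-6)·v1 + (-18)·v2 = 0, so take v_1 = [3, -1]^T.
λ = -1: A - (-1)I = [[-9, -18], [3, 6]]. Row 1 gives (-9)·v1 + (-18)·v2 = 0, so take v_2 = [-2, 1]^T.
V = [v_1 v_2] = [[3, -2], [-1, 1]] has det V = 1, so V^{-1} = adj(V)/det V = [[1, 2], [1, 3]].
Modal coordinates z(0) = V^{-1} x(0): 1·3 + 2·(-2) = -1; 1·3 + 3·(-2) = -3; so z(0) = [-1, -3]^T.
x_2(t) = Σ_i (v_i)_2 · z_i(0) · e^{λ_i t} (row 2 of V times the modal terms).
x_2(0.4) = (-1)·(-1)·e^{-4·0.4} + 1·(-3)·e^{-1·0.4} = 1·0.201897 + (-3)·0.670320 = -1.8091.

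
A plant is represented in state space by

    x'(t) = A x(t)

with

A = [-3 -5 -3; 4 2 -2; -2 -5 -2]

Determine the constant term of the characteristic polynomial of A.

-30

Expand det(sI - A) for the 3×3 matrix.
p(s) = s^3 + 3s^2 - 30.
(Check: constant term = det(-A) = (-1)^3 det A = -30; coefficient of s^2 = -tr A = 3.)
The constant term is -30.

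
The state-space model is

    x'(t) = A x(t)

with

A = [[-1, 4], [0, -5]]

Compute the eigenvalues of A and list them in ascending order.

det(sI - A) = s^2 - (tr A)s + det A, with tr A = (-1) + (-5) = -6 and det A = (-1)·(-5) - 4·0 = 5 - 0 = 5.
So p(s) = det(sI - A) = s^2 + 6s + 5.
Factor s^2 + 6s + 5: two numbers with sum -6 and product 5 are -1 and -5, so s^2 + 6s + 5 = (s + 1)(s + 5).
Hence p(s) = (s + 1) (s + 5), with roots -5, -1.
All eigenvalues have negative real part, so the system is asymptotically stable.

-5, -1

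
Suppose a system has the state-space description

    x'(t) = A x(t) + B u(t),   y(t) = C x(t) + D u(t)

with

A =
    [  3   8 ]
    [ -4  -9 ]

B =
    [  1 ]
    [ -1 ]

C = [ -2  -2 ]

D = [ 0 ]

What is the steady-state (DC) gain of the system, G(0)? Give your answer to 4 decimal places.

G(0) = C(-A)^{-1}B + D = -C A^{-1} B + D.
det A = 5, so A^{-1} = (1/5)·adj(A) = [[-9/5, -8/5], [4/5, 3/5]]
A^{-1} B = [-1/5, 1/5]^T
C A^{-1} B = 0
G(0) = D - C A^{-1} B = 0 - (0) = 0

0.0000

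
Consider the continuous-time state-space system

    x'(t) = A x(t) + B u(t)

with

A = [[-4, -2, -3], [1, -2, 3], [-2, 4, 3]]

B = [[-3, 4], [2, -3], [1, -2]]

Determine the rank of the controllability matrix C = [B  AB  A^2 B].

3

AB = [[5, -4], [-4, 4], [17, -26]]
A^2B = [[-63, 86], [64, -90], [25, -54]]
Controllability matrix C = [B  AB  A^2B] = [[-3, 4, 5, -4, -63, 86], [2, -3, -4, 4, 64, -90], [1, -2, 17, -26, 25, -54]]
Take the 3×3 submatrix of C formed by columns 1, 2, 3: [[-3, 4, 5], [2, -3, -4], [1, -2, 17]]. Its determinant is (-3)·((-3)·17 - (-4)·(-2)) - 4·(2·17 - (-4)·1) + 5·(2·(-2) - (-3)·1) = (-3)·(-59) - 4·38 + 5·(-1) = 20 ≠ 0.
So rank(C) ≥ 3; since C has 3 rows, rank(C) = 3.
rank(C) = 3 = n, so the pair (A, B) is completely controllable.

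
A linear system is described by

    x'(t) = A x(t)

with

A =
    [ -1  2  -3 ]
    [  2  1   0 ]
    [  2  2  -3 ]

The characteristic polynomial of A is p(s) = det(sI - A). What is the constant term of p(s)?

Expand det(sI - A) for the 3×3 matrix.
p(s) = s^3 + 3s^2 + s - 9.
(Check: constant term = det(-A) = (-1)^3 det A = -9; coefficient of s^2 = -tr A = 3.)
The constant term is -9.

-9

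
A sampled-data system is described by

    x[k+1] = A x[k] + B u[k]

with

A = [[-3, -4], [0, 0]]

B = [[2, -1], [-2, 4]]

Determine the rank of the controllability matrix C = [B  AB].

2

AB = [[2, -13], [0, 0]]
Controllability matrix C = [B  AB] = [[2, -1, 2, -13], [-2, 4, 0, 0]]
Take the 2×2 submatrix of C formed by columns 1, 2: [[2, -1], [-2, 4]]. Its determinant is 2·4 - (-1)·(-2) = 8 - 2 = 6 ≠ 0.
So rank(C) ≥ 2; since C has 2 rows, rank(C) = 2.
rank(C) = 2 = n, so the pair (A, B) is completely controllable.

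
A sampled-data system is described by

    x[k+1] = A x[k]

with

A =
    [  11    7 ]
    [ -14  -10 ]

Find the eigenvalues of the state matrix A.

det(zI - A) = z^2 - (tr A)z + det A, with tr A = 11 + (-10) = 1 and det A = 11·(-10) - 7·(-14) = -110 - (-98) = -12.
So p(z) = det(zI - A) = z^2 - z - 12.
Factor z^2 - z - 12: two numbers with sum 1 and product -12 are 4 and -3, so z^2 - z - 12 = (z - 4)(z + 3).
Hence p(z) = (z - 4) (z + 3), with roots -3, 4.

-3, 4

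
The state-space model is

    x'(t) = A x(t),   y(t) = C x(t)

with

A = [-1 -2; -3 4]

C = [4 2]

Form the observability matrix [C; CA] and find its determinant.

20

CA = [[-10, 0]]
Observability matrix O = [C; CA] = [[4, 2], [-10, 0]]
det(O) = 4·0 - 2·(-10) = 0 - (-20) = 20
Since det(O) ≠ 0, rank(O) = 2 and the system is completely observable.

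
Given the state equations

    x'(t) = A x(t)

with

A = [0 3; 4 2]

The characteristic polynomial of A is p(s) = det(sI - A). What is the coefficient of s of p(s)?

-2

For a 2×2 matrix, det(sI - A) = s^2 - (tr A)s + det A.
tr A = 2, det A = -12.
So p(s) = s^2 - 2s - 12.
The coefficient of s is -2.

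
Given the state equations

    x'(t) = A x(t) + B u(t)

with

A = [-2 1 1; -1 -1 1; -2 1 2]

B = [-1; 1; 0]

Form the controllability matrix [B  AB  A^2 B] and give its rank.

AB = [[3], [0], [3]]
A^2B = [[-3], [0], [0]]
Controllability matrix C = [B  AB  A^2B] = [[-1, 3, -3], [1, 0, 0], [0, 3, 0]]
det(C) = (-1)·(0·0 - 0·3) - 3·(1·0 - 0·0) + (-3)·(1·3 - 0·0) = (-1)·0 - 3·0 + (-3)·3 = -9 ≠ 0, so rank(C) = 3.
rank(C) = 3 = n, so the pair (A, B) is completely controllable.

3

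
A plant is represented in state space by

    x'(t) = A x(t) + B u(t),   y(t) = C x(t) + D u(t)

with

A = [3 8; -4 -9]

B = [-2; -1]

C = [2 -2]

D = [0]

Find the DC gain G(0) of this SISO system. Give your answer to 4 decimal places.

-14.8000

G(0) = C(-A)^{-1}B + D = -C A^{-1} B + D.
det A = 5, so A^{-1} = (1/5)·adj(A) = [[-9/5, -8/5], [4/5, 3/5]]
A^{-1} B = [26/5, -11/5]^T
C A^{-1} B = 74/5
G(0) = D - C A^{-1} B = 0 - (74/5) = -74/5 ≈ -14.8000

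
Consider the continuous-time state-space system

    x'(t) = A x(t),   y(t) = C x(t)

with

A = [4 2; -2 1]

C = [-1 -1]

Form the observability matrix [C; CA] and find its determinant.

CA = [[-2, -3]]
Observability matrix O = [C; CA] = [[-1, -1], [-2, -3]]
det(O) = (-1)·(-3) - (-1)·(-2) = 3 - 2 = 1
Since det(O) ≠ 0, rank(O) = 2 and the system is completely observable.

1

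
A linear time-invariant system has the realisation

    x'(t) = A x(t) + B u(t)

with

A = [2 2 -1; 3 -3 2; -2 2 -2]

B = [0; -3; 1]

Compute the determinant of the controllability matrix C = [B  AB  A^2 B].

AB = [[-7], [11], [-8]]
A^2B = [[16], [-70], [52]]
Controllability matrix C = [B  AB  A^2B] = [[0, -7, 16], [-3, 11, -70], [1, -8, 52]]
Expanding along the first row, det(C) = 0·(11·52 - (-70)·(-8)) - (-7)·((-3)·52 - (-70)·1) + 16·((-3)·(-8) - 11·1) = 0·12 - (-7)·(-86) + 16·13 = -394
Since det(C) ≠ 0, rank(C) = 3 and the system is completely controllable.

-394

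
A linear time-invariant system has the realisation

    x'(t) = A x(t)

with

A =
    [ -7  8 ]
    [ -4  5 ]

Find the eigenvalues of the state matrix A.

det(sI - A) = s^2 - (tr A)s + det A, with tr A = (-7) + 5 = -2 and det A = (-7)·5 - 8·(-4) = -35 - (-32) = -3.
So p(s) = det(sI - A) = s^2 + 2s - 3.
Factor s^2 + 2s - 3: two numbers with sum -2 and product -3 are 1 and -3, so s^2 + 2s - 3 = (s - 1)(s + 3).
Hence p(s) = (s - 1) (s + 3), with roots -3, 1.
At least one eigenvalue has non-negative real part, so the system is not asymptotically stable.

-3, 1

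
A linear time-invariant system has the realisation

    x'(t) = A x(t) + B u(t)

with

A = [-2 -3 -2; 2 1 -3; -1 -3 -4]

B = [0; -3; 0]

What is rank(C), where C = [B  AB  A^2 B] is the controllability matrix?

3

AB = [[9], [-3], [9]]
A^2B = [[-27], [-12], [-36]]
Controllability matrix C = [B  AB  A^2B] = [[0, 9, -27], [-3, -3, -12], [0, 9, -36]]
det(C) = 0·((-3)·(-36) - (-12)·9) - 9·((-3)·(-36) - (-12)·0) + (-27)·((-3)·9 - (-3)·0) = 0·216 - 9·108 + (-27)·(-27) = -243 ≠ 0, so rank(C) = 3.
rank(C) = 3 = n, so the pair (A, B) is completely controllable.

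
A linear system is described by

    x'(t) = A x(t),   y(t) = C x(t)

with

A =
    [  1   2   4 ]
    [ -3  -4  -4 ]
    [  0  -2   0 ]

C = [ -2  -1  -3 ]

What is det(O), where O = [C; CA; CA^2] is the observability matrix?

CA = [[1, 6, -4]]
CA^2 = [[-17, -14, -20]]
Observability matrix O = [C; CA; CA^2] = [[-2, -1, -3], [1, 6, -4], [-17, -14, -20]]
Expanding along the first row, det(O) = (-2)·(6·(-20) - (-4)·(-14)) - (-1)·(1·(-20) - (-4)·(-17)) + (-3)·(1·(-14) - 6·(-17)) = (-2)·(-176) - (-1)·(-88) + (-3)·88 = 0
Since det(O) = 0, rank(O) < 3 and the system is not completely observable.

0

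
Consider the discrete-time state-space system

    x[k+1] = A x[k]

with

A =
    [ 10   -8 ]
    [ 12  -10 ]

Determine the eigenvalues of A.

det(zI - A) = z^2 - (tr A)z + det A, with tr A = 10 + (-10) = 0 and det A = 10·(-10) - (-8)·12 = -100 - (-96) = -4.
So p(z) = det(zI - A) = z^2 - 4.
Factor z^2 - 4: two numbers with sum 0 and product -4 are 2 and -2, so z^2 - 4 = (z - 2)(z + 2).
Hence p(z) = (z - 2) (z + 2), with roots -2, 2.

-2, 2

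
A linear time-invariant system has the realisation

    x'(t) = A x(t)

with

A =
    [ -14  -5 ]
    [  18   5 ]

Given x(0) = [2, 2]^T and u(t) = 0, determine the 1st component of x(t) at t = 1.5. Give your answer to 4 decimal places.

-0.0528

det(sI - A) = s^2 - (tr A)s + det A, with tr A = (-14) + 5 = -9 and det A = (-14)·5 - (-5)·18 = -70 - (-90) = 20.
So p(s) = det(sI - A) = s^2 + 9s + 20.
Factor s^2 + 9s + 20: two numbers with sum -9 and product 20 are -4 and -5, so s^2 + 9s + 20 = (s + 4)(s + 5).
Hence p(s) = (s + 4) (s + 5), with roots -5, -4.
The eigenvalues -5, -4 are distinct and real, so A is diagonalisable and x(t) = e^{At} x(0) = V diag(e^{λ_i t}) V^{-1} x(0), where the columns of V are the eigenvectors.
λ = -5: A - (-5)I = [[-9, -5], [18, 10]]. Row 1 gives (-9)·v1 + (-5)·v2 = 0, so take v_1 = [-5, 9]^T.
λ = -4: A - (-4)I = [[-10, -5], [18, 9]]. Row 1 gives (-10)·v1 + (-5)·v2 = 0, so take v_2 = [-1, 2]^T.
V = [v_1 v_2] = [[-5, -1], [9, 2]] has det V = -1, so V^{-1} = adj(V)/det V = [[-2, -1], [9, 5]].
Modal coordinates z(0) = V^{-1} x(0): (-2)·2 + (-1)·2 = -6; 9·2 + 5·2 = 28; so z(0) = [-6, 28]^T.
x_1(t) = Σ_i (v_i)_1 · z_i(0) · e^{λ_i t} (row 1 of V times the modal terms).
x_1(1.5) = (-5)·(-6)·e^{-5·1.5} + (-1)·28·e^{-4·1.5} = 30·0.000553 + (-28)·0.002479 = -0.0528.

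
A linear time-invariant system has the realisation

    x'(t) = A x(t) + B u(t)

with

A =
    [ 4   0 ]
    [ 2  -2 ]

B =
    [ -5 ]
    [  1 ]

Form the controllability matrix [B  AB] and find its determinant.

80

AB = [[-20], [-12]]
Controllability matrix C = [B  AB] = [[-5, -20], [1, -12]]
det(C) = (-5)·(-12) - (-20)·1 = 60 - (-20) = 80
Since det(C) ≠ 0, rank(C) = 2 and the system is completely controllable.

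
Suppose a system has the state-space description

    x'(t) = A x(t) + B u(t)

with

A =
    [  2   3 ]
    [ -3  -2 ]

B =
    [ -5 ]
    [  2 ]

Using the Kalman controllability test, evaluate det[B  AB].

-47

AB = [[-4], [11]]
Controllability matrix C = [B  AB] = [[-5, -4], [2, 11]]
det(C) = (-5)·11 - (-4)·2 = -55 - (-8) = -47
Since det(C) ≠ 0, rank(C) = 2 and the system is completely controllable.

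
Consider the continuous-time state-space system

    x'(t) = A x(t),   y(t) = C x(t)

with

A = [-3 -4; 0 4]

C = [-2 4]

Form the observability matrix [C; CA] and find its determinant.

-72

CA = [[6, 24]]
Observability matrix O = [C; CA] = [[-2, 4], [6, 24]]
det(O) = (-2)·24 - 4·6 = -48 - 24 = -72
Since det(O) ≠ 0, rank(O) = 2 and the system is completely observable.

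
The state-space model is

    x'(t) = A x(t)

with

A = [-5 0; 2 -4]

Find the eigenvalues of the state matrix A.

det(sI - A) = s^2 - (tr A)s + det A, with tr A = (-5) + (-4) = -9 and det A = (-5)·(-4) - 0·2 = 20 - 0 = 20.
So p(s) = det(sI - A) = s^2 + 9s + 20.
Factor s^2 + 9s + 20: two numbers with sum -9 and product 20 are -4 and -5, so s^2 + 9s + 20 = (s + 4)(s + 5).
Hence p(s) = (s + 4) (s + 5), with roots -5, -4.
All eigenvalues have negative real part, so the system is asymptotically stable.

-5, -4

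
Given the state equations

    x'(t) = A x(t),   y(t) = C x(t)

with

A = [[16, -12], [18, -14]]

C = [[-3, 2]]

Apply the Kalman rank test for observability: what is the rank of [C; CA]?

1

CA = [[-12, 8]]
Observability matrix O = [C; CA] = [[-3, 2], [-12, 8]]
Every row of O is a scalar multiple of row 1 = [-3, 2] (multipliers 1, 4), so the rows span a one-dimensional space.
O ≠ 0, hence rank(O) = 1.
rank(O) = 1 < n = 2, so the pair (A, C) is not completely observable.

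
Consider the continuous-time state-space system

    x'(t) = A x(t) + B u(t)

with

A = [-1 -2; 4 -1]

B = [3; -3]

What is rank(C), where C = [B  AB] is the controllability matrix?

2

AB = [[3], [15]]
Controllability matrix C = [B  AB] = [[3, 3], [-3, 15]]
det(C) = 3·15 - 3·(-3) = 45 - (-9) = 54 ≠ 0, so rank(C) = 2.
rank(C) = 2 = n, so the pair (A, B) is completely controllable.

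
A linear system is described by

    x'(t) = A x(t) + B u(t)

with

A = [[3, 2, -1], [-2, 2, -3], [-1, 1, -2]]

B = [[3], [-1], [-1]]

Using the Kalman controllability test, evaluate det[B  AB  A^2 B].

AB = [[8], [-5], [-2]]
A^2B = [[16], [-20], [-9]]
Controllability matrix C = [B  AB  A^2B] = [[3, 8, 16], [-1, -5, -20], [-1, -2, -9]]
Expanding along the first row, det(C) = 3·((-5)·(-9) - (-20)·(-2)) - 8·((-1)·(-9) - (-20)·(-1)) + 16·((-1)·(-2) - (-5)·(-1)) = 3·5 - 8·(-11) + 16·(-3) = 55
Since det(C) ≠ 0, rank(C) = 3 and the system is completely controllable.

55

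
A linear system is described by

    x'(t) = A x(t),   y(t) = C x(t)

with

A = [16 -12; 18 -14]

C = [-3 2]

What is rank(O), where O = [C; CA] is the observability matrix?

1

CA = [[-12, 8]]
Observability matrix O = [C; CA] = [[-3, 2], [-12, 8]]
Every row of O is a scalar multiple of row 1 = [-3, 2] (multipliers 1, 4), so the rows span a one-dimensional space.
O ≠ 0, hence rank(O) = 1.
rank(O) = 1 < n = 2, so the pair (A, C) is not completely observable.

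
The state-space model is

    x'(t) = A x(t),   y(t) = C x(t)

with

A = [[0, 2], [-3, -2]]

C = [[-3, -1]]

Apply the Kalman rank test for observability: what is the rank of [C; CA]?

CA = [[3, -4]]
Observability matrix O = [C; CA] = [[-3, -1], [3, -4]]
det(O) = (-3)·(-4) - (-1)·3 = 12 - (-3) = 15 ≠ 0, so rank(O) = 2.
rank(O) = 2 = n, so the pair (A, C) is completely observable.

2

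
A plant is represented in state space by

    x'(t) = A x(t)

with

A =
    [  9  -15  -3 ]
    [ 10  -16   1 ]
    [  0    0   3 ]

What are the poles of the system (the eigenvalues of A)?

-6, -1, 3

det(sI - A) = s^3 - (tr A)s^2 + (M11 + M22 + M33)s - det A, where Mii is the 2×2 principal minor of A obtained by deleting row i and column i.
tr A = 9 + (-16) + 3 = -4; M11 = (-16)·3 - 1·0 = -48 - 0 = -48; M22 = 9·3 - (-3)·0 = 27 - 0 = 27; M33 = 9·(-16) - (-15)·10 = -144 - (-150) = 6; sum of minors = -15.
det A = 9·((-16)·3 - 1·0) - (-15)·(10·3 - 1·0) + (-3)·(10·0 - (-16)·0) = 9·(-48) - (-15)·30 + (-3)·0 = 18.
So p(s) = det(sI - A) = s^3 + 4s^2 - 15s - 18.
Rational-root test: any integer root divides -18. Testing small divisors, s = -1 works: p(-1) = -1 + 4 + 15 + (-18) = 0, so (s + 1) is a factor.
Dividing, p(s) = (s + 1)(s^2 + 3s - 18).
Factor s^2 + 3s - 18: two numbers with sum -3 and product -18 are 3 and -6, so s^2 + 3s - 18 = (s - 3)(s + 6).
Hence p(s) = (s - 3) (s + 1) (s + 6), with roots -6, -1, 3.
At least one eigenvalue has non-negative real part, so the system is not asymptotically stable.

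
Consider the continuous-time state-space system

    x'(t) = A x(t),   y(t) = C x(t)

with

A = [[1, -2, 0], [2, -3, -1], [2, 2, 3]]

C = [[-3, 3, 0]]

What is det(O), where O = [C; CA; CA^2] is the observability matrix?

108

CA = [[3, -3, -3]]
CA^2 = [[-9, -3, -6]]
Observability matrix O = [C; CA; CA^2] = [[-3, 3, 0], [3, -3, -3], [-9, -3, -6]]
Expanding along the first row, det(O) = (-3)·((-3)·(-6) - (-3)·(-3)) - 3·(3·(-6) - (-3)·(-9)) + 0·(3·(-3) - (-3)·(-9)) = (-3)·9 - 3·(-45) + 0·(-36) = 108
Since det(O) ≠ 0, rank(O) = 3 and the system is completely observable.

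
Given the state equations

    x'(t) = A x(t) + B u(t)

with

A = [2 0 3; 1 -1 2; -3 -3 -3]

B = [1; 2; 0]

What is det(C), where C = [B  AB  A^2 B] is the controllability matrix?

159

AB = [[2], [-1], [-9]]
A^2B = [[-23], [-15], [24]]
Controllability matrix C = [B  AB  A^2B] = [[1, 2, -23], [2, -1, -15], [0, -9, 24]]
Expanding along the first row, det(C) = 1·((-1)·24 - (-15)·(-9)) - 2·(2·24 - (-15)·0) + (-23)·(2·(-9) - (-1)·0) = 1·(-159) - 2·48 + (-23)·(-18) = 159
Since det(C) ≠ 0, rank(C) = 3 and the system is completely controllable.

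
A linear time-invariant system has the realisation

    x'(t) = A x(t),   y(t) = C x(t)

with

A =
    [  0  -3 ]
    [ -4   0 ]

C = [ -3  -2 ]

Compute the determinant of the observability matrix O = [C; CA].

-11

CA = [[8, 9]]
Observability matrix O = [C; CA] = [[-3, -2], [8, 9]]
det(O) = (-3)·9 - (-2)·8 = -27 - (-16) = -11
Since det(O) ≠ 0, rank(O) = 2 and the system is completely observable.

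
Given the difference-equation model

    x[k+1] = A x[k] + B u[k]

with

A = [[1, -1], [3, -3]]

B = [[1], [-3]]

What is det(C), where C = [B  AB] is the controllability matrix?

24

AB = [[4], [12]]
Controllability matrix C = [B  AB] = [[1, 4], [-3, 12]]
det(C) = 1·12 - 4·(-3) = 12 - (-12) = 24
Since det(C) ≠ 0, rank(C) = 2 and the system is completely controllable.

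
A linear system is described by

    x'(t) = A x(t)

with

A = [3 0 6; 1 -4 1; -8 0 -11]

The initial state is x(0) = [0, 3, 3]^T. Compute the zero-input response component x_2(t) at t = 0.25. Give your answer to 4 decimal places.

det(sI - A) = s^3 - (tr A)s^2 + (M11 + M22 + M33)s - det A, where Mii is the 2×2 principal minor of A obtained by deleting row i and column i.
tr A = 3 + (-4) + (-11) = -12; M11 = (-4)·(-11) - 1·0 = 44 - 0 = 44; M22 = 3·(-11) - 6·(-8) = -33 - (-48) = 15; M33 = 3·(-4) - 0·1 = -12 - 0 = -12; sum of minors = 47.
det A = 3·((-4)·(-11) - 1·0) - 0·(1·(-11) - 1·(-8)) + 6·(1·0 - (-4)·(-8)) = 3·44 - 0·(-3) + 6·(-32) = -60.
So p(s) = det(sI - A) = s^3 + 12s^2 + 47s + 60.
Rational-root test: any integer root divides 60. Testing small divisors, s = -3 works: p(-3) = -27 + 108 + (-141) + 60 = 0, so (s + 3) is a factor.
Dividing, p(s) = (s + 3)(s^2 + 9s + 20).
Factor s^2 + 9s + 20: two numbers with sum -9 and product 20 are -4 and -5, so s^2 + 9s + 20 = (s + 4)(s + 5).
Hence p(s) = (s + 3) (s + 4) (s + 5), with roots -5, -4, -3.
The eigenvalues -5, -4, -3 are distinct and real, so A is diagonalisable and x(t) = e^{At} x(0) = V diag(e^{λ_i t}) V^{-1} x(0), where the columns of V are the eigenvectors.
λ = -5: A - (-5)I = [[8, 0, 6], [1, 1, 1], [-8, 0, -6]]. v must be orthogonal to every row; (row 1) × (row 2) = [-6, -2, 8], so take v_1 = [-3, -1, 4]^T.
λ = -4: A - (-4)I = [[7, 0, 6], [1, 0, 1], [-8, 0, -7]]. v must be orthogonal to every row; (row 1) × (row 2) = [0, -1, 0], so take v_2 = [0, 1, 0]^T.
λ = -3: A - (-3)I = [[6, 0, 6], [1, -1, 1], [-8, 0, -8]]. v must be orthogonal to every row; (row 1) × (row 2) = [6, 0, -6], so take v_3 = [1, 0, -1]^T.
V = [v_1 v_2 v_3] = [[-3, 0, 1], [-1, 1, 0], [4, 0, -1]] has det V = -1, so V^{-1} = adj(V)/det V = [[1, 0, 1], [1, 1, 1], [4, 0, 3]].
Modal coordinates z(0) = V^{-1} x(0): 1·0 + 0·3 + 1·3 = 3; 1·0 + 1·3 + 1·3 = 6; 4·0 + 0·3 + 3·3 = 9; so z(0) = [3, 6, 9]^T.
x_2(t) = Σ_i (v_i)_2 · z_i(0) · e^{λ_i t} (row 2 of V times the modal terms).
x_2(0.25) = (-1)·3·e^{-5·0.25} + 1·6·e^{-4·0.25} + 0·9·e^{-3·0.25} = (-3)·0.286505 + 6·0.367879 + 0·0.472367 = 1.3478.

1.3478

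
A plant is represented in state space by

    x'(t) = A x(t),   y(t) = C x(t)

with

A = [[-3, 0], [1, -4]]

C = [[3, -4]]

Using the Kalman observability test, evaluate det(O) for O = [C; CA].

-4

CA = [[-13, 16]]
Observability matrix O = [C; CA] = [[3, -4], [-13, 16]]
det(O) = 3·16 - (-4)·(-13) = 48 - 52 = -4
Since det(O) ≠ 0, rank(O) = 2 and the system is completely observable.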